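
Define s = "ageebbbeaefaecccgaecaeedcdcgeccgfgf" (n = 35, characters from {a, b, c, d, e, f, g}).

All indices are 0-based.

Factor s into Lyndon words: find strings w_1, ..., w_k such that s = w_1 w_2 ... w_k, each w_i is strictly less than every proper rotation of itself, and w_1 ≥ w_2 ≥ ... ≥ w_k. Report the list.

emit factor 1: 'ageebbbe' (i=0, period=8)
emit factor 2: 'aef' (i=8, period=3)
emit factor 3: 'aecccg' (i=11, period=6)
emit factor 4: 'aecaeedcdcgeccgfgf' (i=17, period=18)

["ageebbbe", "aef", "aecccg", "aecaeedcdcgeccgfgf"]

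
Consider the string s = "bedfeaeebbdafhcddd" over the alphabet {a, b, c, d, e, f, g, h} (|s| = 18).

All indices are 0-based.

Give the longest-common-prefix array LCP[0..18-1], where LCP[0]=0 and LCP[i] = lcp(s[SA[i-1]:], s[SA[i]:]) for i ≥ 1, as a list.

rank | idx | suffix
   0 |   5 | aeebbdafhcddd
   1 |  11 | afhcddd
   2 |   8 | bbdafhcddd
   3 |   9 | bdafhcddd
   4 |   0 | bedfeaeebbdafhcddd
   5 |  14 | cddd
   6 |  17 | d
   7 |  10 | dafhcddd
   8 |  16 | dd
   9 |  15 | ddd
  10 |   2 | dfeaeebbdafhcddd
  11 |   4 | eaeebbdafhcddd
  12 |   7 | ebbdafhcddd
  13 |   1 | edfeaeebbdafhcddd
  14 |   6 | eebbdafhcddd
  15 |   3 | feaeebbdafhcddd
  16 |  12 | fhcddd
  17 |  13 | hcddd

SA = [5, 11, 8, 9, 0, 14, 17, 10, 16, 15, 2, 4, 7, 1, 6, 3, 12, 13]
i: (SA[i-1],SA[i]) lcp shared
  1: (5,11) 1 'a'
  2: (11,8) 0 ''
  3: (8,9) 1 'b'
  4: (9,0) 1 'b'
  5: (0,14) 0 ''
  6: (14,17) 0 ''
  7: (17,10) 1 'd'
  8: (10,16) 1 'd'
  9: (16,15) 2 'dd'
  10: (15,2) 1 'd'
  11: (2,4) 0 ''
  12: (4,7) 1 'e'
  13: (7,1) 1 'e'
  14: (1,6) 1 'e'
  15: (6,3) 0 ''
  16: (3,12) 1 'f'
  17: (12,13) 0 ''

[0, 1, 0, 1, 1, 0, 0, 1, 1, 2, 1, 0, 1, 1, 1, 0, 1, 0]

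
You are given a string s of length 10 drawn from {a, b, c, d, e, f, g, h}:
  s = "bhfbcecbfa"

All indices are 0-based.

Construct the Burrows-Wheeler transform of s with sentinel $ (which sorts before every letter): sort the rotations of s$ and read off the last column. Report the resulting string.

affc$ebcbhb

rank  rotation     last
    0  $bhfbcecbfa  a
    1  a$bhfbcecbf  f
    2  bcecbfa$bhf  f
    3  bfa$bhfbcec  c
    4  bhfbcecbfa$  $
    5  cbfa$bhfbce  e
    6  cecbfa$bhfb  b
    7  ecbfa$bhfbc  c
    8  fa$bhfbcecb  b
    9  fbcecbfa$bh  h
   10  hfbcecbfa$b  b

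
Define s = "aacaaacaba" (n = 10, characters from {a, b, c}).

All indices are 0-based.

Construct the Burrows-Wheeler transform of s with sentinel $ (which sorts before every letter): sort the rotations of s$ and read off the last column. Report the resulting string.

abc$acaaaaa

rank  rotation     last
    0  $aacaaacaba  a
    1  a$aacaaacab  b
    2  aaacaba$aac  c
    3  aacaaacaba$  $
    4  aacaba$aaca  a
    5  aba$aacaaac  c
    6  acaaacaba$a  a
    7  acaba$aacaa  a
    8  ba$aacaaaca  a
    9  caaacaba$aa  a
   10  caba$aacaaa  a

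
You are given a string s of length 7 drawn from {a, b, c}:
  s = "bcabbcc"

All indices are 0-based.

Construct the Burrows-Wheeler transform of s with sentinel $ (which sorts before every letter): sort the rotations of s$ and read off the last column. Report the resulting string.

cca$bcbb

rank  rotation  last
    0  $bcabbcc  c
    1  abbcc$bc  c
    2  bbcc$bca  a
    3  bcabbcc$  $
    4  bcc$bcab  b
    5  c$bcabbc  c
    6  cabbcc$b  b
    7  cc$bcabb  b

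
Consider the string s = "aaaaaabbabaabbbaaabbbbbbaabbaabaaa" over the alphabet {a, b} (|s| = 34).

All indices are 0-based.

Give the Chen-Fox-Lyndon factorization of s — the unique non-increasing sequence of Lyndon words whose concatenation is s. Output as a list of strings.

["aaaaaabbabaabbbaaabbbbbbaabbaab", "a", "a", "a"]

emit factor 1: 'aaaaaabbabaabbbaaabbbbbbaabbaab' (i=0, period=31)
emit factor 2: 'a' (i=31, period=1)
emit factor 3: 'a' (i=32, period=1)
emit factor 4: 'a' (i=33, period=1)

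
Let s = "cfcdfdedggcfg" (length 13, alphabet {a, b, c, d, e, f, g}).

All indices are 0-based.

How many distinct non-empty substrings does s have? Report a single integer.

82

rank→(start, suffix):
  0 → (2, 'cdfdedggcfg')
  1 → (0, 'cfcdfdedggcfg')
  2 → (10, 'cfg')
  3 → (5, 'dedggcfg')
  4 → (3, 'dfdedggcfg')
  5 → (7, 'dggcfg')
  6 → (6, 'edggcfg')
  7 → (1, 'fcdfdedggcfg')
  8 → (4, 'fdedggcfg')
  9 → (11, 'fg')
  10 → (12, 'g')
  11 → (9, 'gcfg')
  12 → (8, 'ggcfg')

SA = [2, 0, 10, 5, 3, 7, 6, 1, 4, 11, 12, 9, 8]
i: (SA[i-1],SA[i]) lcp shared
  1: (2,0) 1 'c'
  2: (0,10) 2 'cf'
  3: (10,5) 0 ''
  4: (5,3) 1 'd'
  5: (3,7) 1 'd'
  6: (7,6) 0 ''
  7: (6,1) 0 ''
  8: (1,4) 1 'f'
  9: (4,11) 1 'f'
  10: (11,12) 0 ''
  11: (12,9) 1 'g'
  12: (9,8) 1 'g'

n(n+1)/2 = 13·14/2 = 91
Σ LCP = 0 + 1 + 2 + 0 + 1 + 1 + 0 + 0 + 1 + 1 + 0 + 1 + 1 = 9
distinct = 91 − 9 = 82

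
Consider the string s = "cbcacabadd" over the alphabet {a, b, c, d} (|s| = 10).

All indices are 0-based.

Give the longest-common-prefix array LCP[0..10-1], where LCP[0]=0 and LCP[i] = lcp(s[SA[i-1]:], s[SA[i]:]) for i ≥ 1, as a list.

sorted suffixes:
  #0 SA[0]=5  'abadd'
  #1 SA[1]=3  'acabadd'
  #2 SA[2]=7  'add'
  #3 SA[3]=6  'badd'
  #4 SA[4]=1  'bcacabadd'
  #5 SA[5]=4  'cabadd'
  #6 SA[6]=2  'cacabadd'
  #7 SA[7]=0  'cbcacabadd'
  #8 SA[8]=9  'd'
  #9 SA[9]=8  'dd'

SA = [5, 3, 7, 6, 1, 4, 2, 0, 9, 8]
i: (SA[i-1],SA[i]) lcp shared
  1: (5,3) 1 'a'
  2: (3,7) 1 'a'
  3: (7,6) 0 ''
  4: (6,1) 1 'b'
  5: (1,4) 0 ''
  6: (4,2) 2 'ca'
  7: (2,0) 1 'c'
  8: (0,9) 0 ''
  9: (9,8) 1 'd'

[0, 1, 1, 0, 1, 0, 2, 1, 0, 1]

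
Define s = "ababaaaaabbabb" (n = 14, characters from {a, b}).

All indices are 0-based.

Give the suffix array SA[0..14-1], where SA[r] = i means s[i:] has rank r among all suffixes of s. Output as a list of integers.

rank→(start, suffix):
  0 → (4, 'aaaaabbabb')
  1 → (5, 'aaaabbabb')
  2 → (6, 'aaabbabb')
  3 → (7, 'aabbabb')
  4 → (2, 'abaaaaabbabb')
  5 → (0, 'ababaaaaabbabb')
  6 → (11, 'abb')
  7 → (8, 'abbabb')
  8 → (13, 'b')
  9 → (3, 'baaaaabbabb')
  10 → (1, 'babaaaaabbabb')
  11 → (10, 'babb')
  12 → (12, 'bb')
  13 → (9, 'bbabb')

[4, 5, 6, 7, 2, 0, 11, 8, 13, 3, 1, 10, 12, 9]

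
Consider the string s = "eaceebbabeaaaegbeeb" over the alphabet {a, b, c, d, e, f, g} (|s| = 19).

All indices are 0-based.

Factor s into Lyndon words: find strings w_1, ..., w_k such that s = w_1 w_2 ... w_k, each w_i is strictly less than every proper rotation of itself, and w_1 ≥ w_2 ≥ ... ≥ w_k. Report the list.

emit factor 1: 'e' (i=0, period=1)
emit factor 2: 'aceebb' (i=1, period=6)
emit factor 3: 'abe' (i=7, period=3)
emit factor 4: 'aaaegbeeb' (i=10, period=9)

["e", "aceebb", "abe", "aaaegbeeb"]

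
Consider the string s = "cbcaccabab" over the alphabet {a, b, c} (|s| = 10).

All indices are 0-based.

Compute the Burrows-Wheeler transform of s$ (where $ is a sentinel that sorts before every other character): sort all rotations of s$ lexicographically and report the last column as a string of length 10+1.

bbccaaccb$a

rank  rotation     last
    0  $cbcaccabab  b
    1  ab$cbcaccab  b
    2  abab$cbcacc  c
    3  accabab$cbc  c
    4  b$cbcaccaba  a
    5  bab$cbcacca  a
    6  bcaccabab$c  c
    7  cabab$cbcac  c
    8  caccabab$cb  b
    9  cbcaccabab$  $
   10  ccabab$cbca  a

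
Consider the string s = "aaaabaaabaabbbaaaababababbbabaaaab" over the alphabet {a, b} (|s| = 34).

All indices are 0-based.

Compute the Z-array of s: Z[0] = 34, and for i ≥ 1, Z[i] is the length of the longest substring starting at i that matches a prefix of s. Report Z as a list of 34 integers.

Z[0]=34
i=1: fresh scan; Z[1]=3 extend→box=[1,4)
i=2: min(r-i=2, Z[1]=3)=2; Z[2]=2
i=3: min(r-i=1, Z[2]=2)=1; Z[3]=1
i=4: fresh scan; Z[4]=0
i=5: fresh scan; Z[5]=3 extend→box=[5,8)
i=6: min(r-i=2, Z[1]=3)=2; Z[6]=2
i=7: min(r-i=1, Z[2]=2)=1; Z[7]=1
i=8: fresh scan; Z[8]=0
i=9: fresh scan; Z[9]=2 extend→box=[9,11)
i=10: min(r-i=1, Z[1]=3)=1; Z[10]=1
i=11: fresh scan; Z[11]=0
i=12: fresh scan; Z[12]=0
i=13: fresh scan; Z[13]=0
i=14: fresh scan; Z[14]=6 extend→box=[14,20)
i=15: min(r-i=5, Z[1]=3)=3; Z[15]=3
i=16: min(r-i=4, Z[2]=2)=2; Z[16]=2
i=17: min(r-i=3, Z[3]=1)=1; Z[17]=1
i=18: min(r-i=2, Z[4]=0)=0; Z[18]=0
i=19: min(r-i=1, Z[5]=3)=1; Z[19]=1
i=20: fresh scan; Z[20]=0
i=21: fresh scan; Z[21]=1 extend→box=[21,22)
i=22: fresh scan; Z[22]=0
i=23: fresh scan; Z[23]=1 extend→box=[23,24)
i=24: fresh scan; Z[24]=0
i=25: fresh scan; Z[25]=0
i=26: fresh scan; Z[26]=0
i=27: fresh scan; Z[27]=1 extend→box=[27,28)
i=28: fresh scan; Z[28]=0
i=29: fresh scan; Z[29]=5 extend→box=[29,34)
i=30: min(r-i=4, Z[1]=3)=3; Z[30]=3
i=31: min(r-i=3, Z[2]=2)=2; Z[31]=2
i=32: min(r-i=2, Z[3]=1)=1; Z[32]=1
i=33: min(r-i=1, Z[4]=0)=0; Z[33]=0

[34, 3, 2, 1, 0, 3, 2, 1, 0, 2, 1, 0, 0, 0, 6, 3, 2, 1, 0, 1, 0, 1, 0, 1, 0, 0, 0, 1, 0, 5, 3, 2, 1, 0]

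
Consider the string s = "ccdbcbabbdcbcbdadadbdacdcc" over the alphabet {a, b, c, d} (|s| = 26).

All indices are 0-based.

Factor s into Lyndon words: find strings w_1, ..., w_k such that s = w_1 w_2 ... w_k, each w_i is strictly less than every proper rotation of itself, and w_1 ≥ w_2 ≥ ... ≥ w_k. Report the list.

["ccd", "bc", "b", "abbdcbcbdadadbdacdcc"]

emit factor 1: 'ccd' (i=0, period=3)
emit factor 2: 'bc' (i=3, period=2)
emit factor 3: 'b' (i=5, period=1)
emit factor 4: 'abbdcbcbdadadbdacdcc' (i=6, period=20)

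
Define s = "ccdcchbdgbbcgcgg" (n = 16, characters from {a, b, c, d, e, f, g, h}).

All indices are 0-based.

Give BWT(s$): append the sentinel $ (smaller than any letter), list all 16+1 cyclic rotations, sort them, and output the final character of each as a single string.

ggbh$dcbgccbgdccc

rank  rotation           last
    0  $ccdcchbdgbbcgcgg  g
    1  bbcgcgg$ccdcchbdg  g
    2  bcgcgg$ccdcchbdgb  b
    3  bdgbbcgcgg$ccdcch  h
    4  ccdcchbdgbbcgcgg$  $
    5  cchbdgbbcgcgg$ccd  d
    6  cdcchbdgbbcgcgg$c  c
    7  cgcgg$ccdcchbdgbb  b
    8  cgg$ccdcchbdgbbcg  g
    9  chbdgbbcgcgg$ccdc  c
   10  dcchbdgbbcgcgg$cc  c
   11  dgbbcgcgg$ccdcchb  b
   12  g$ccdcchbdgbbcgcg  g
   13  gbbcgcgg$ccdcchbd  d
   14  gcgg$ccdcchbdgbbc  c
   15  gg$ccdcchbdgbbcgc  c
   16  hbdgbbcgcgg$ccdcc  c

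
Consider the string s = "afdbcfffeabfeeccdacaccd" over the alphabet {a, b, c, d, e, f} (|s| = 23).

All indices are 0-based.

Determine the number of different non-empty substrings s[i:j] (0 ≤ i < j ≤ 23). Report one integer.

rank→(start, suffix):
  0 → (9, 'abfeeccdacaccd')
  1 → (17, 'acaccd')
  2 → (19, 'accd')
  3 → (0, 'afdbcfffeabfeeccdacaccd')
  4 → (3, 'bcfffeabfeeccdacaccd')
  5 → (10, 'bfeeccdacaccd')
  6 → (18, 'caccd')
  7 → (20, 'ccd')
  8 → (14, 'ccdacaccd')
  9 → (21, 'cd')
  10 → (15, 'cdacaccd')
  11 → (4, 'cfffeabfeeccdacaccd')
  12 → (22, 'd')
  13 → (16, 'dacaccd')
  14 → (2, 'dbcfffeabfeeccdacaccd')
  15 → (8, 'eabfeeccdacaccd')
  16 → (13, 'eccdacaccd')
  17 → (12, 'eeccdacaccd')
  18 → (1, 'fdbcfffeabfeeccdacaccd')
  19 → (7, 'feabfeeccdacaccd')
  20 → (11, 'feeccdacaccd')
  21 → (6, 'ffeabfeeccdacaccd')
  22 → (5, 'fffeabfeeccdacaccd')

SA = [9, 17, 19, 0, 3, 10, 18, 20, 14, 21, 15, 4, 22, 16, 2, 8, 13, 12, 1, 7, 11, 6, 5]
[i] adj suffixes → lcp
  [1] 9/17 → 1 ('a')
  [2] 17/19 → 2 ('ac')
  [3] 19/0 → 1 ('a')
  [4] 0/3 → 0 ('')
  [5] 3/10 → 1 ('b')
  [6] 10/18 → 0 ('')
  [7] 18/20 → 1 ('c')
  [8] 20/14 → 3 ('ccd')
  [9] 14/21 → 1 ('c')
  [10] 21/15 → 2 ('cd')
  [11] 15/4 → 1 ('c')
  [12] 4/22 → 0 ('')
  [13] 22/16 → 1 ('d')
  [14] 16/2 → 1 ('d')
  [15] 2/8 → 0 ('')
  [16] 8/13 → 1 ('e')
  [17] 13/12 → 1 ('e')
  [18] 12/1 → 0 ('')
  [19] 1/7 → 1 ('f')
  [20] 7/11 → 2 ('fe')
  [21] 11/6 → 1 ('f')
  [22] 6/5 → 2 ('ff')

n(n+1)/2 = 23·24/2 = 276
Σ LCP = 0 + 1 + 2 + 1 + 0 + 1 + 0 + 1 + 3 + 1 + 2 + 1 + 0 + 1 + 1 + 0 + 1 + 1 + 0 + 1 + 2 + 1 + 2 = 23
distinct = 276 − 23 = 253

253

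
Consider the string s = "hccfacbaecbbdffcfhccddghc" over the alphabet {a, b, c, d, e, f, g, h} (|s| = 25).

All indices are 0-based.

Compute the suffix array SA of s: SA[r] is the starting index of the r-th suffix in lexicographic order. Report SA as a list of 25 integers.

[4, 7, 6, 10, 11, 24, 5, 9, 18, 1, 19, 2, 15, 20, 12, 21, 8, 3, 14, 13, 16, 22, 23, 17, 0]

sorted suffixes:
  #0 SA[0]=4  'acbaecbbdffcfhccddghc'
  #1 SA[1]=7  'aecbbdffcfhccddghc'
  #2 SA[2]=6  'baecbbdffcfhccddghc'
  #3 SA[3]=10  'bbdffcfhccddghc'
  #4 SA[4]=11  'bdffcfhccddghc'
  #5 SA[5]=24  'c'
  #6 SA[6]=5  'cbaecbbdffcfhccddghc'
  #7 SA[7]=9  'cbbdffcfhccddghc'
  #8 SA[8]=18  'ccddghc'
  #9 SA[9]=1  'ccfacbaecbbdffcfhccddghc'
  #10 SA[10]=19  'cddghc'
  #11 SA[11]=2  'cfacbaecbbdffcfhccddghc'
  #12 SA[12]=15  'cfhccddghc'
  #13 SA[13]=20  'ddghc'
  #14 SA[14]=12  'dffcfhccddghc'
  #15 SA[15]=21  'dghc'
  #16 SA[16]=8  'ecbbdffcfhccddghc'
  #17 SA[17]=3  'facbaecbbdffcfhccddghc'
  #18 SA[18]=14  'fcfhccddghc'
  #19 SA[19]=13  'ffcfhccddghc'
  #20 SA[20]=16  'fhccddghc'
  #21 SA[21]=22  'ghc'
  #22 SA[22]=23  'hc'
  #23 SA[23]=17  'hccddghc'
  #24 SA[24]=0  'hccfacbaecbbdffcfhccddghc'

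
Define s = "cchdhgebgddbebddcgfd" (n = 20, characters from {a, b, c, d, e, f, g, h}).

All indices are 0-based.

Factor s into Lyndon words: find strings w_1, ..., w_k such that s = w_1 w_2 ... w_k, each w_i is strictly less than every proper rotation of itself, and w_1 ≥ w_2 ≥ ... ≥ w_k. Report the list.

emit factor 1: 'cchdhge' (i=0, period=7)
emit factor 2: 'bgdd' (i=7, period=4)
emit factor 3: 'be' (i=11, period=2)
emit factor 4: 'bddcgfd' (i=13, period=7)

["cchdhge", "bgdd", "be", "bddcgfd"]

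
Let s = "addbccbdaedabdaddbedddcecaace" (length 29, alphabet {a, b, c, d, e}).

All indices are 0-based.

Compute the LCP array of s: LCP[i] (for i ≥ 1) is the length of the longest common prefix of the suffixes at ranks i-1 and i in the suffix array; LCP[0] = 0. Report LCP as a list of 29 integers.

[0, 1, 1, 1, 4, 1, 0, 1, 3, 1, 0, 1, 1, 1, 2, 0, 2, 2, 1, 2, 1, 1, 3, 2, 2, 0, 1, 1, 2]

rank→(start, suffix):
  0 → (25, 'aace')
  1 → (11, 'abdaddbedddcecaace')
  2 → (26, 'ace')
  3 → (0, 'addbccbdaedabdaddbedddcecaace')
  4 → (14, 'addbedddcecaace')
  5 → (8, 'aedabdaddbedddcecaace')
  6 → (3, 'bccbdaedabdaddbedddcecaace')
  7 → (12, 'bdaddbedddcecaace')
  8 → (6, 'bdaedabdaddbedddcecaace')
  9 → (17, 'bedddcecaace')
  10 → (24, 'caace')
  11 → (5, 'cbdaedabdaddbedddcecaace')
  12 → (4, 'ccbdaedabdaddbedddcecaace')
  13 → (27, 'ce')
  14 → (22, 'cecaace')
  15 → (10, 'dabdaddbedddcecaace')
  16 → (13, 'daddbedddcecaace')
  17 → (7, 'daedabdaddbedddcecaace')
  18 → (2, 'dbccbdaedabdaddbedddcecaace')
  19 → (16, 'dbedddcecaace')
  20 → (21, 'dcecaace')
  21 → (1, 'ddbccbdaedabdaddbedddcecaace')
  22 → (15, 'ddbedddcecaace')
  23 → (20, 'ddcecaace')
  24 → (19, 'dddcecaace')
  25 → (28, 'e')
  26 → (23, 'ecaace')
  27 → (9, 'edabdaddbedddcecaace')
  28 → (18, 'edddcecaace')

SA = [25, 11, 26, 0, 14, 8, 3, 12, 6, 17, 24, 5, 4, 27, 22, 10, 13, 7, 2, 16, 21, 1, 15, 20, 19, 28, 23, 9, 18]
[i] adj suffixes → lcp
  [1] 25/11 → 1 ('a')
  [2] 11/26 → 1 ('a')
  [3] 26/0 → 1 ('a')
  [4] 0/14 → 4 ('addb')
  [5] 14/8 → 1 ('a')
  [6] 8/3 → 0 ('')
  [7] 3/12 → 1 ('b')
  [8] 12/6 → 3 ('bda')
  [9] 6/17 → 1 ('b')
  [10] 17/24 → 0 ('')
  [11] 24/5 → 1 ('c')
  [12] 5/4 → 1 ('c')
  [13] 4/27 → 1 ('c')
  [14] 27/22 → 2 ('ce')
  [15] 22/10 → 0 ('')
  [16] 10/13 → 2 ('da')
  [17] 13/7 → 2 ('da')
  [18] 7/2 → 1 ('d')
  [19] 2/16 → 2 ('db')
  [20] 16/21 → 1 ('d')
  [21] 21/1 → 1 ('d')
  [22] 1/15 → 3 ('ddb')
  [23] 15/20 → 2 ('dd')
  [24] 20/19 → 2 ('dd')
  [25] 19/28 → 0 ('')
  [26] 28/23 → 1 ('e')
  [27] 23/9 → 1 ('e')
  [28] 9/18 → 2 ('ed')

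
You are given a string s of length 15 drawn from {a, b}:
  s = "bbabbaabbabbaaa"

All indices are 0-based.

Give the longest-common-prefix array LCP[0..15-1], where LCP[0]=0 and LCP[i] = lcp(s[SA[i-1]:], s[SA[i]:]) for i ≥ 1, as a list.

sorted suffixes:
  #0 SA[0]=14  'a'
  #1 SA[1]=13  'aa'
  #2 SA[2]=12  'aaa'
  #3 SA[3]=5  'aabbabbaaa'
  #4 SA[4]=9  'abbaaa'
  #5 SA[5]=2  'abbaabbabbaaa'
  #6 SA[6]=6  'abbabbaaa'
  #7 SA[7]=11  'baaa'
  #8 SA[8]=4  'baabbabbaaa'
  #9 SA[9]=8  'babbaaa'
  #10 SA[10]=1  'babbaabbabbaaa'
  #11 SA[11]=10  'bbaaa'
  #12 SA[12]=3  'bbaabbabbaaa'
  #13 SA[13]=7  'bbabbaaa'
  #14 SA[14]=0  'bbabbaabbabbaaa'

SA = [14, 13, 12, 5, 9, 2, 6, 11, 4, 8, 1, 10, 3, 7, 0]
rank  pair      lcp
   1  s[14:],s[13:]  1  'a'
   2  s[13:],s[12:]  2  'aa'
   3  s[12:],s[5:]  2  'aa'
   4  s[5:],s[9:]  1  'a'
   5  s[9:],s[2:]  5  'abbaa'
   6  s[2:],s[6:]  4  'abba'
   7  s[6:],s[11:]  0  ''
   8  s[11:],s[4:]  3  'baa'
   9  s[4:],s[8:]  2  'ba'
  10  s[8:],s[1:]  6  'babbaa'
  11  s[1:],s[10:]  1  'b'
  12  s[10:],s[3:]  4  'bbaa'
  13  s[3:],s[7:]  3  'bba'
  14  s[7:],s[0:]  7  'bbabbaa'

[0, 1, 2, 2, 1, 5, 4, 0, 3, 2, 6, 1, 4, 3, 7]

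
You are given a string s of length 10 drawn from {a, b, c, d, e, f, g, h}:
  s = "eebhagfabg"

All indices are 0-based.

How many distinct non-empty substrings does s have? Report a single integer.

rank→(start, suffix):
  0 → (7, 'abg')
  1 → (4, 'agfabg')
  2 → (8, 'bg')
  3 → (2, 'bhagfabg')
  4 → (1, 'ebhagfabg')
  5 → (0, 'eebhagfabg')
  6 → (6, 'fabg')
  7 → (9, 'g')
  8 → (5, 'gfabg')
  9 → (3, 'hagfabg')

SA = [7, 4, 8, 2, 1, 0, 6, 9, 5, 3]
[i] adj suffixes → lcp
  [1] 7/4 → 1 ('a')
  [2] 4/8 → 0 ('')
  [3] 8/2 → 1 ('b')
  [4] 2/1 → 0 ('')
  [5] 1/0 → 1 ('e')
  [6] 0/6 → 0 ('')
  [7] 6/9 → 0 ('')
  [8] 9/5 → 1 ('g')
  [9] 5/3 → 0 ('')

n(n+1)/2 = 10·11/2 = 55
Σ LCP = 0 + 1 + 0 + 1 + 0 + 1 + 0 + 0 + 1 + 0 = 4
distinct = 55 − 4 = 51

51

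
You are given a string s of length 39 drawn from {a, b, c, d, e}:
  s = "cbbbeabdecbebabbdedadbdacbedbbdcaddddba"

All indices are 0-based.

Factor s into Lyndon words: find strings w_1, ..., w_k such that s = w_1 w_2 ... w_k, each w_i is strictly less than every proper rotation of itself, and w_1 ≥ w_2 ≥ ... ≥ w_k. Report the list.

emit factor 1: 'c' (i=0, period=1)
emit factor 2: 'bbbe' (i=1, period=4)
emit factor 3: 'abdecbeb' (i=5, period=8)
emit factor 4: 'abbdedadbdacbedbbdcaddddb' (i=13, period=25)
emit factor 5: 'a' (i=38, period=1)

["c", "bbbe", "abdecbeb", "abbdedadbdacbedbbdcaddddb", "a"]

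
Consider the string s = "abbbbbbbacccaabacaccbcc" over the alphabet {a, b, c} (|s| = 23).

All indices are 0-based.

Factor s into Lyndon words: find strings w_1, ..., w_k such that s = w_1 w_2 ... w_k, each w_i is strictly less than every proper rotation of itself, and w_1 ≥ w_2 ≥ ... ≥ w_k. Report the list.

emit factor 1: 'abbbbbbbaccc' (i=0, period=12)
emit factor 2: 'aabacaccbcc' (i=12, period=11)

["abbbbbbbaccc", "aabacaccbcc"]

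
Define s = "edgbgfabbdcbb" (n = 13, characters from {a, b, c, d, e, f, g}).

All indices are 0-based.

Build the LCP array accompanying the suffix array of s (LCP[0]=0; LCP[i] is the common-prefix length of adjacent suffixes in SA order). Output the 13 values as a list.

[0, 0, 1, 2, 1, 1, 0, 0, 1, 0, 0, 0, 1]

rank→(start, suffix):
  0 → (6, 'abbdcbb')
  1 → (12, 'b')
  2 → (11, 'bb')
  3 → (7, 'bbdcbb')
  4 → (8, 'bdcbb')
  5 → (3, 'bgfabbdcbb')
  6 → (10, 'cbb')
  7 → (9, 'dcbb')
  8 → (1, 'dgbgfabbdcbb')
  9 → (0, 'edgbgfabbdcbb')
  10 → (5, 'fabbdcbb')
  11 → (2, 'gbgfabbdcbb')
  12 → (4, 'gfabbdcbb')

SA = [6, 12, 11, 7, 8, 3, 10, 9, 1, 0, 5, 2, 4]
rank  pair      lcp
   1  s[6:],s[12:]  0  ''
   2  s[12:],s[11:]  1  'b'
   3  s[11:],s[7:]  2  'bb'
   4  s[7:],s[8:]  1  'b'
   5  s[8:],s[3:]  1  'b'
   6  s[3:],s[10:]  0  ''
   7  s[10:],s[9:]  0  ''
   8  s[9:],s[1:]  1  'd'
   9  s[1:],s[0:]  0  ''
  10  s[0:],s[5:]  0  ''
  11  s[5:],s[2:]  0  ''
  12  s[2:],s[4:]  1  'g'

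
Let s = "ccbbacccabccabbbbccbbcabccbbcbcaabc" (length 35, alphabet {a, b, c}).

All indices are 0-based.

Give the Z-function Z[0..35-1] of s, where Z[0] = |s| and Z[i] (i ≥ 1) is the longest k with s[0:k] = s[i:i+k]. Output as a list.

[35, 1, 0, 0, 0, 2, 2, 1, 0, 0, 2, 1, 0, 0, 0, 0, 0, 4, 1, 0, 0, 1, 0, 0, 4, 1, 0, 0, 1, 0, 1, 0, 0, 0, 1]

Z[0]=35
i=1: i≥r, start 0; Z[1]=1 extend→box=[1,2)
i=2: i≥r, start 0; Z[2]=0
i=3: i≥r, start 0; Z[3]=0
i=4: i≥r, start 0; Z[4]=0
i=5: i≥r, start 0; Z[5]=2 extend→box=[5,7)
i=6: min(r-i=1, Z[1]=1)=1; Z[6]=2 extend→box=[6,8)
i=7: min(r-i=1, Z[1]=1)=1; Z[7]=1
i=8: i≥r, start 0; Z[8]=0
i=9: i≥r, start 0; Z[9]=0
i=10: i≥r, start 0; Z[10]=2 extend→box=[10,12)
i=11: min(r-i=1, Z[1]=1)=1; Z[11]=1
i=12: i≥r, start 0; Z[12]=0
i=13: i≥r, start 0; Z[13]=0
i=14: i≥r, start 0; Z[14]=0
i=15: i≥r, start 0; Z[15]=0
i=16: i≥r, start 0; Z[16]=0
i=17: i≥r, start 0; Z[17]=4 extend→box=[17,21)
i=18: min(r-i=3, Z[1]=1)=1; Z[18]=1
i=19: min(r-i=2, Z[2]=0)=0; Z[19]=0
i=20: min(r-i=1, Z[3]=0)=0; Z[20]=0
i=21: i≥r, start 0; Z[21]=1 extend→box=[21,22)
i=22: i≥r, start 0; Z[22]=0
i=23: i≥r, start 0; Z[23]=0
i=24: i≥r, start 0; Z[24]=4 extend→box=[24,28)
i=25: min(r-i=3, Z[1]=1)=1; Z[25]=1
i=26: min(r-i=2, Z[2]=0)=0; Z[26]=0
i=27: min(r-i=1, Z[3]=0)=0; Z[27]=0
i=28: i≥r, start 0; Z[28]=1 extend→box=[28,29)
i=29: i≥r, start 0; Z[29]=0
i=30: i≥r, start 0; Z[30]=1 extend→box=[30,31)
i=31: i≥r, start 0; Z[31]=0
i=32: i≥r, start 0; Z[32]=0
i=33: i≥r, start 0; Z[33]=0
i=34: i≥r, start 0; Z[34]=1 extend→box=[34,35)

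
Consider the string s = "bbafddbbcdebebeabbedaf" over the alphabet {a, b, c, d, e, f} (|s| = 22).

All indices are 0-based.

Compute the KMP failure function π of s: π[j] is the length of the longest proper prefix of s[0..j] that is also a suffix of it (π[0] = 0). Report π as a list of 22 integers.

[0, 1, 0, 0, 0, 0, 1, 2, 0, 0, 0, 1, 0, 1, 0, 0, 1, 2, 0, 0, 0, 0]

π[0] = 0
j=1 s[j]='b': π[1]=1 (border 'b')
j=2 s[j]='a': k: 1→0; π[2]=0 (border '')
j=3 s[j]='f': π[3]=0 (border '')
j=4 s[j]='d': π[4]=0 (border '')
j=5 s[j]='d': π[5]=0 (border '')
j=6 s[j]='b': π[6]=1 (border 'b')
j=7 s[j]='b': π[7]=2 (border 'bb')
j=8 s[j]='c': k: 2→1→0; π[8]=0 (border '')
j=9 s[j]='d': π[9]=0 (border '')
j=10 s[j]='e': π[10]=0 (border '')
j=11 s[j]='b': π[11]=1 (border 'b')
j=12 s[j]='e': k: 1→0; π[12]=0 (border '')
j=13 s[j]='b': π[13]=1 (border 'b')
j=14 s[j]='e': k: 1→0; π[14]=0 (border '')
j=15 s[j]='a': π[15]=0 (border '')
j=16 s[j]='b': π[16]=1 (border 'b')
j=17 s[j]='b': π[17]=2 (border 'bb')
j=18 s[j]='e': k: 2→1→0; π[18]=0 (border '')
j=19 s[j]='d': π[19]=0 (border '')
j=20 s[j]='a': π[20]=0 (border '')
j=21 s[j]='f': π[21]=0 (border '')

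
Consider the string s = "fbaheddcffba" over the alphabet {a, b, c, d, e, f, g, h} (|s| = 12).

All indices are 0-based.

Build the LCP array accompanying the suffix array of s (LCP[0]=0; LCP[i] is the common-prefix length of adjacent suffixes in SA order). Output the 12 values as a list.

[0, 1, 0, 2, 0, 0, 1, 0, 0, 3, 1, 0]

rank | idx | suffix
   0 |  11 | a
   1 |   2 | aheddcffba
   2 |  10 | ba
   3 |   1 | baheddcffba
   4 |   7 | cffba
   5 |   6 | dcffba
   6 |   5 | ddcffba
   7 |   4 | eddcffba
   8 |   9 | fba
   9 |   0 | fbaheddcffba
  10 |   8 | ffba
  11 |   3 | heddcffba

SA = [11, 2, 10, 1, 7, 6, 5, 4, 9, 0, 8, 3]
[i] adj suffixes → lcp
  [1] 11/2 → 1 ('a')
  [2] 2/10 → 0 ('')
  [3] 10/1 → 2 ('ba')
  [4] 1/7 → 0 ('')
  [5] 7/6 → 0 ('')
  [6] 6/5 → 1 ('d')
  [7] 5/4 → 0 ('')
  [8] 4/9 → 0 ('')
  [9] 9/0 → 3 ('fba')
  [10] 0/8 → 1 ('f')
  [11] 8/3 → 0 ('')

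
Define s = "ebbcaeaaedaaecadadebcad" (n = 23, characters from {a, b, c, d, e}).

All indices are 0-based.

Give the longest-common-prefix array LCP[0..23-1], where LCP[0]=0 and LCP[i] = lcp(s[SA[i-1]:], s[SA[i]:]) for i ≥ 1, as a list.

rank | idx | suffix
   0 |  10 | aaecadadebcad
   1 |   6 | aaedaaecadadebcad
   2 |  21 | ad
   3 |  14 | adadebcad
   4 |  16 | adebcad
   5 |   4 | aeaaedaaecadadebcad
   6 |  11 | aecadadebcad
   7 |   7 | aedaaecadadebcad
   8 |   1 | bbcaeaaedaaecadadebcad
   9 |  19 | bcad
  10 |   2 | bcaeaaedaaecadadebcad
  11 |  20 | cad
  12 |  13 | cadadebcad
  13 |   3 | caeaaedaaecadadebcad
  14 |  22 | d
  15 |   9 | daaecadadebcad
  16 |  15 | dadebcad
  17 |  17 | debcad
  18 |   5 | eaaedaaecadadebcad
  19 |   0 | ebbcaeaaedaaecadadebcad
  20 |  18 | ebcad
  21 |  12 | ecadadebcad
  22 |   8 | edaaecadadebcad

SA = [10, 6, 21, 14, 16, 4, 11, 7, 1, 19, 2, 20, 13, 3, 22, 9, 15, 17, 5, 0, 18, 12, 8]
rank  pair      lcp
   1  s[10:],s[6:]  3  'aae'
   2  s[6:],s[21:]  1  'a'
   3  s[21:],s[14:]  2  'ad'
   4  s[14:],s[16:]  2  'ad'
   5  s[16:],s[4:]  1  'a'
   6  s[4:],s[11:]  2  'ae'
   7  s[11:],s[7:]  2  'ae'
   8  s[7:],s[1:]  0  ''
   9  s[1:],s[19:]  1  'b'
  10  s[19:],s[2:]  3  'bca'
  11  s[2:],s[20:]  0  ''
  12  s[20:],s[13:]  3  'cad'
  13  s[13:],s[3:]  2  'ca'
  14  s[3:],s[22:]  0  ''
  15  s[22:],s[9:]  1  'd'
  16  s[9:],s[15:]  2  'da'
  17  s[15:],s[17:]  1  'd'
  18  s[17:],s[5:]  0  ''
  19  s[5:],s[0:]  1  'e'
  20  s[0:],s[18:]  2  'eb'
  21  s[18:],s[12:]  1  'e'
  22  s[12:],s[8:]  1  'e'

[0, 3, 1, 2, 2, 1, 2, 2, 0, 1, 3, 0, 3, 2, 0, 1, 2, 1, 0, 1, 2, 1, 1]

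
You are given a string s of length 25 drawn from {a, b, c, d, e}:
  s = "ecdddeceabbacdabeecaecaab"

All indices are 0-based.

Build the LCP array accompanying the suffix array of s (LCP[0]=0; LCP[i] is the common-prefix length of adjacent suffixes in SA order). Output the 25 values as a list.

[0, 1, 2, 2, 1, 1, 0, 1, 1, 1, 0, 2, 1, 2, 1, 0, 1, 2, 1, 0, 1, 3, 2, 2, 1]

rank→(start, suffix):
  0 → (22, 'aab')
  1 → (23, 'ab')
  2 → (8, 'abbacdabeecaecaab')
  3 → (14, 'abeecaecaab')
  4 → (11, 'acdabeecaecaab')
  5 → (19, 'aecaab')
  6 → (24, 'b')
  7 → (10, 'bacdabeecaecaab')
  8 → (9, 'bbacdabeecaecaab')
  9 → (15, 'beecaecaab')
  10 → (21, 'caab')
  11 → (18, 'caecaab')
  12 → (12, 'cdabeecaecaab')
  13 → (1, 'cdddeceabbacdabeecaecaab')
  14 → (6, 'ceabbacdabeecaecaab')
  15 → (13, 'dabeecaecaab')
  16 → (2, 'dddeceabbacdabeecaecaab')
  17 → (3, 'ddeceabbacdabeecaecaab')
  18 → (4, 'deceabbacdabeecaecaab')
  19 → (7, 'eabbacdabeecaecaab')
  20 → (20, 'ecaab')
  21 → (17, 'ecaecaab')
  22 → (0, 'ecdddeceabbacdabeecaecaab')
  23 → (5, 'eceabbacdabeecaecaab')
  24 → (16, 'eecaecaab')

SA = [22, 23, 8, 14, 11, 19, 24, 10, 9, 15, 21, 18, 12, 1, 6, 13, 2, 3, 4, 7, 20, 17, 0, 5, 16]
[i] adj suffixes → lcp
  [1] 22/23 → 1 ('a')
  [2] 23/8 → 2 ('ab')
  [3] 8/14 → 2 ('ab')
  [4] 14/11 → 1 ('a')
  [5] 11/19 → 1 ('a')
  [6] 19/24 → 0 ('')
  [7] 24/10 → 1 ('b')
  [8] 10/9 → 1 ('b')
  [9] 9/15 → 1 ('b')
  [10] 15/21 → 0 ('')
  [11] 21/18 → 2 ('ca')
  [12] 18/12 → 1 ('c')
  [13] 12/1 → 2 ('cd')
  [14] 1/6 → 1 ('c')
  [15] 6/13 → 0 ('')
  [16] 13/2 → 1 ('d')
  [17] 2/3 → 2 ('dd')
  [18] 3/4 → 1 ('d')
  [19] 4/7 → 0 ('')
  [20] 7/20 → 1 ('e')
  [21] 20/17 → 3 ('eca')
  [22] 17/0 → 2 ('ec')
  [23] 0/5 → 2 ('ec')
  [24] 5/16 → 1 ('e')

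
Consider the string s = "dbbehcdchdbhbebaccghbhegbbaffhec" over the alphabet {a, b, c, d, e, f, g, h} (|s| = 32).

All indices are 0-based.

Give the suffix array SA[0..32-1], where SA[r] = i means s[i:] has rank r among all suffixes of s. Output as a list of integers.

rank→(start, suffix):
  0 → (15, 'accghbhegbbaffhec')
  1 → (26, 'affhec')
  2 → (14, 'baccghbhegbbaffhec')
  3 → (25, 'baffhec')
  4 → (24, 'bbaffhec')
  5 → (1, 'bbehcdchdbhbebaccghbhegbbaffhec')
  6 → (12, 'bebaccghbhegbbaffhec')
  7 → (2, 'behcdchdbhbebaccghbhegbbaffhec')
  8 → (10, 'bhbebaccghbhegbbaffhec')
  9 → (20, 'bhegbbaffhec')
  10 → (31, 'c')
  11 → (16, 'ccghbhegbbaffhec')
  12 → (5, 'cdchdbhbebaccghbhegbbaffhec')
  13 → (17, 'cghbhegbbaffhec')
  14 → (7, 'chdbhbebaccghbhegbbaffhec')
  15 → (0, 'dbbehcdchdbhbebaccghbhegbbaffhec')
  16 → (9, 'dbhbebaccghbhegbbaffhec')
  17 → (6, 'dchdbhbebaccghbhegbbaffhec')
  18 → (13, 'ebaccghbhegbbaffhec')
  19 → (30, 'ec')
  20 → (22, 'egbbaffhec')
  21 → (3, 'ehcdchdbhbebaccghbhegbbaffhec')
  22 → (27, 'ffhec')
  23 → (28, 'fhec')
  24 → (23, 'gbbaffhec')
  25 → (18, 'ghbhegbbaffhec')
  26 → (11, 'hbebaccghbhegbbaffhec')
  27 → (19, 'hbhegbbaffhec')
  28 → (4, 'hcdchdbhbebaccghbhegbbaffhec')
  29 → (8, 'hdbhbebaccghbhegbbaffhec')
  30 → (29, 'hec')
  31 → (21, 'hegbbaffhec')

[15, 26, 14, 25, 24, 1, 12, 2, 10, 20, 31, 16, 5, 17, 7, 0, 9, 6, 13, 30, 22, 3, 27, 28, 23, 18, 11, 19, 4, 8, 29, 21]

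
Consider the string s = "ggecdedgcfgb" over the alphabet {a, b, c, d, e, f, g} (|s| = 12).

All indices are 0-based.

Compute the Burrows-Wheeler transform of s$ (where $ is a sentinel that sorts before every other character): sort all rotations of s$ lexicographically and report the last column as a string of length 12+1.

rank  rotation       last
    0  $ggecdedgcfgb  b
    1  b$ggecdedgcfg  g
    2  cdedgcfgb$gge  e
    3  cfgb$ggecdedg  g
    4  dedgcfgb$ggec  c
    5  dgcfgb$ggecde  e
    6  ecdedgcfgb$gg  g
    7  edgcfgb$ggecd  d
    8  fgb$ggecdedgc  c
    9  gb$ggecdedgcf  f
   10  gcfgb$ggecded  d
   11  gecdedgcfgb$g  g
   12  ggecdedgcfgb$  $

bgegcegdcfdg$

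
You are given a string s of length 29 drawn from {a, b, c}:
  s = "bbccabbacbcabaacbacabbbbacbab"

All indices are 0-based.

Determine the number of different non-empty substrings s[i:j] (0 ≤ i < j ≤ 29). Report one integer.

sorted suffixes:
  #0 SA[0]=13  'aacbacabbbbacbab'
  #1 SA[1]=27  'ab'
  #2 SA[2]=11  'abaacbacabbbbacbab'
  #3 SA[3]=4  'abbacbcabaacbacabbbbacbab'
  #4 SA[4]=19  'abbbbacbab'
  #5 SA[5]=17  'acabbbbacbab'
  #6 SA[6]=24  'acbab'
  #7 SA[7]=14  'acbacabbbbacbab'
  #8 SA[8]=7  'acbcabaacbacabbbbacbab'
  #9 SA[9]=28  'b'
  #10 SA[10]=12  'baacbacabbbbacbab'
  #11 SA[11]=26  'bab'
  #12 SA[12]=16  'bacabbbbacbab'
  #13 SA[13]=23  'bacbab'
  #14 SA[14]=6  'bacbcabaacbacabbbbacbab'
  #15 SA[15]=22  'bbacbab'
  #16 SA[16]=5  'bbacbcabaacbacabbbbacbab'
  #17 SA[17]=21  'bbbacbab'
  #18 SA[18]=20  'bbbbacbab'
  #19 SA[19]=0  'bbccabbacbcabaacbacabbbbacbab'
  #20 SA[20]=9  'bcabaacbacabbbbacbab'
  #21 SA[21]=1  'bccabbacbcabaacbacabbbbacbab'
  #22 SA[22]=10  'cabaacbacabbbbacbab'
  #23 SA[23]=3  'cabbacbcabaacbacabbbbacbab'
  #24 SA[24]=18  'cabbbbacbab'
  #25 SA[25]=25  'cbab'
  #26 SA[26]=15  'cbacabbbbacbab'
  #27 SA[27]=8  'cbcabaacbacabbbbacbab'
  #28 SA[28]=2  'ccabbacbcabaacbacabbbbacbab'

SA = [13, 27, 11, 4, 19, 17, 24, 14, 7, 28, 12, 26, 16, 23, 6, 22, 5, 21, 20, 0, 9, 1, 10, 3, 18, 25, 15, 8, 2]
rank  pair      lcp
   1  s[13:],s[27:]  1  'a'
   2  s[27:],s[11:]  2  'ab'
   3  s[11:],s[4:]  2  'ab'
   4  s[4:],s[19:]  3  'abb'
   5  s[19:],s[17:]  1  'a'
   6  s[17:],s[24:]  2  'ac'
   7  s[24:],s[14:]  4  'acba'
   8  s[14:],s[7:]  3  'acb'
   9  s[7:],s[28:]  0  ''
  10  s[28:],s[12:]  1  'b'
  11  s[12:],s[26:]  2  'ba'
  12  s[26:],s[16:]  2  'ba'
  13  s[16:],s[23:]  3  'bac'
  14  s[23:],s[6:]  4  'bacb'
  15  s[6:],s[22:]  1  'b'
  16  s[22:],s[5:]  5  'bbacb'
  17  s[5:],s[21:]  2  'bb'
  18  s[21:],s[20:]  3  'bbb'
  19  s[20:],s[0:]  2  'bb'
  20  s[0:],s[9:]  1  'b'
  21  s[9:],s[1:]  2  'bc'
  22  s[1:],s[10:]  0  ''
  23  s[10:],s[3:]  3  'cab'
  24  s[3:],s[18:]  4  'cabb'
  25  s[18:],s[25:]  1  'c'
  26  s[25:],s[15:]  3  'cba'
  27  s[15:],s[8:]  2  'cb'
  28  s[8:],s[2:]  1  'c'

n(n+1)/2 = 29·30/2 = 435
Σ LCP = 0 + 1 + 2 + 2 + 3 + 1 + 2 + 4 + 3 + 0 + 1 + 2 + 2 + 3 + 4 + 1 + 5 + 2 + 3 + 2 + 1 + 2 + 0 + 3 + 4 + 1 + 3 + 2 + 1 = 60
distinct = 435 − 60 = 375

375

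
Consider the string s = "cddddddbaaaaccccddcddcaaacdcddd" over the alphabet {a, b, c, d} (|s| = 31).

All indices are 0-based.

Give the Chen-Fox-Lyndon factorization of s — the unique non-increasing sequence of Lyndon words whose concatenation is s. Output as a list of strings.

emit factor 1: 'cdddddd' (i=0, period=7)
emit factor 2: 'b' (i=7, period=1)
emit factor 3: 'aaaaccccddcddcaaacdcddd' (i=8, period=23)

["cdddddd", "b", "aaaaccccddcddcaaacdcddd"]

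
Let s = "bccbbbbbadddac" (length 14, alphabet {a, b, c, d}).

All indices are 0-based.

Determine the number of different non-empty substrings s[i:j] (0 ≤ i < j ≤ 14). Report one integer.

rank | idx | suffix
   0 |  12 | ac
   1 |   8 | adddac
   2 |   7 | badddac
   3 |   6 | bbadddac
   4 |   5 | bbbadddac
   5 |   4 | bbbbadddac
   6 |   3 | bbbbbadddac
   7 |   0 | bccbbbbbadddac
   8 |  13 | c
   9 |   2 | cbbbbbadddac
  10 |   1 | ccbbbbbadddac
  11 |  11 | dac
  12 |  10 | ddac
  13 |   9 | dddac

SA = [12, 8, 7, 6, 5, 4, 3, 0, 13, 2, 1, 11, 10, 9]
rank  pair      lcp
   1  s[12:],s[8:]  1  'a'
   2  s[8:],s[7:]  0  ''
   3  s[7:],s[6:]  1  'b'
   4  s[6:],s[5:]  2  'bb'
   5  s[5:],s[4:]  3  'bbb'
   6  s[4:],s[3:]  4  'bbbb'
   7  s[3:],s[0:]  1  'b'
   8  s[0:],s[13:]  0  ''
   9  s[13:],s[2:]  1  'c'
  10  s[2:],s[1:]  1  'c'
  11  s[1:],s[11:]  0  ''
  12  s[11:],s[10:]  1  'd'
  13  s[10:],s[9:]  2  'dd'

n(n+1)/2 = 14·15/2 = 105
Σ LCP = 0 + 1 + 0 + 1 + 2 + 3 + 4 + 1 + 0 + 1 + 1 + 0 + 1 + 2 = 17
distinct = 105 − 17 = 88

88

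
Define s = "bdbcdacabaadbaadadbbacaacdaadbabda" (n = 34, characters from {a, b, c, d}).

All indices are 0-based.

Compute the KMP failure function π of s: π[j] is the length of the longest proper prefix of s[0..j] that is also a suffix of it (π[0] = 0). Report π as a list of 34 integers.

[0, 0, 1, 0, 0, 0, 0, 0, 1, 0, 0, 0, 1, 0, 0, 0, 0, 0, 1, 1, 0, 0, 0, 0, 0, 0, 0, 0, 0, 1, 0, 1, 2, 0]

π[0] = 0
j=1 s[j]='d': π[1]=0 (border '')
j=2 s[j]='b': π[2]=1 (border 'b')
j=3 s[j]='c': k: 1→0; π[3]=0 (border '')
j=4 s[j]='d': π[4]=0 (border '')
j=5 s[j]='a': π[5]=0 (border '')
j=6 s[j]='c': π[6]=0 (border '')
j=7 s[j]='a': π[7]=0 (border '')
j=8 s[j]='b': π[8]=1 (border 'b')
j=9 s[j]='a': k: 1→0; π[9]=0 (border '')
j=10 s[j]='a': π[10]=0 (border '')
j=11 s[j]='d': π[11]=0 (border '')
j=12 s[j]='b': π[12]=1 (border 'b')
j=13 s[j]='a': k: 1→0; π[13]=0 (border '')
j=14 s[j]='a': π[14]=0 (border '')
j=15 s[j]='d': π[15]=0 (border '')
j=16 s[j]='a': π[16]=0 (border '')
j=17 s[j]='d': π[17]=0 (border '')
j=18 s[j]='b': π[18]=1 (border 'b')
j=19 s[j]='b': k: 1→0; π[19]=1 (border 'b')
j=20 s[j]='a': k: 1→0; π[20]=0 (border '')
j=21 s[j]='c': π[21]=0 (border '')
j=22 s[j]='a': π[22]=0 (border '')
j=23 s[j]='a': π[23]=0 (border '')
j=24 s[j]='c': π[24]=0 (border '')
j=25 s[j]='d': π[25]=0 (border '')
j=26 s[j]='a': π[26]=0 (border '')
j=27 s[j]='a': π[27]=0 (border '')
j=28 s[j]='d': π[28]=0 (border '')
j=29 s[j]='b': π[29]=1 (border 'b')
j=30 s[j]='a': k: 1→0; π[30]=0 (border '')
j=31 s[j]='b': π[31]=1 (border 'b')
j=32 s[j]='d': π[32]=2 (border 'bd')
j=33 s[j]='a': k: 2→0; π[33]=0 (border '')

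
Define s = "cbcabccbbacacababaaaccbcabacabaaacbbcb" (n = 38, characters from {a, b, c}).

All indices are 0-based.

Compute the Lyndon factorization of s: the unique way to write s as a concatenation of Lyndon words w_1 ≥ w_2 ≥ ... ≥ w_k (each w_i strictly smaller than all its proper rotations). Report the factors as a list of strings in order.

["c", "bc", "abccbbacac", "ab", "ab", "aaaccbcabacab", "aaacbbcb"]

emit factor 1: 'c' (i=0, period=1)
emit factor 2: 'bc' (i=1, period=2)
emit factor 3: 'abccbbacac' (i=3, period=10)
emit factor 4: 'ab' (i=13, period=2)
emit factor 5: 'ab' (i=15, period=2)
emit factor 6: 'aaaccbcabacab' (i=17, period=13)
emit factor 7: 'aaacbbcb' (i=30, period=8)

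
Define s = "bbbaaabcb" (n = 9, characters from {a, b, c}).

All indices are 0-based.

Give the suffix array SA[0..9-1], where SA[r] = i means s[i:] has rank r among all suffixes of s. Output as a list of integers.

[3, 4, 5, 8, 2, 1, 0, 6, 7]

sorted suffixes:
  #0 SA[0]=3  'aaabcb'
  #1 SA[1]=4  'aabcb'
  #2 SA[2]=5  'abcb'
  #3 SA[3]=8  'b'
  #4 SA[4]=2  'baaabcb'
  #5 SA[5]=1  'bbaaabcb'
  #6 SA[6]=0  'bbbaaabcb'
  #7 SA[7]=6  'bcb'
  #8 SA[8]=7  'cb'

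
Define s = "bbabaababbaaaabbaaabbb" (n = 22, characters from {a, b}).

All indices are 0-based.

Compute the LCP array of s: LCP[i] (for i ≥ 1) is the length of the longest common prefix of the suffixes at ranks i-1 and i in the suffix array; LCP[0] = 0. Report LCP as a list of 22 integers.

rank→(start, suffix):
  0 → (10, 'aaaabbaaabbb')
  1 → (11, 'aaabbaaabbb')
  2 → (16, 'aaabbb')
  3 → (4, 'aababbaaaabbaaabbb')
  4 → (12, 'aabbaaabbb')
  5 → (17, 'aabbb')
  6 → (2, 'abaababbaaaabbaaabbb')
  7 → (5, 'ababbaaaabbaaabbb')
  8 → (7, 'abbaaaabbaaabbb')
  9 → (13, 'abbaaabbb')
  10 → (18, 'abbb')
  11 → (21, 'b')
  12 → (9, 'baaaabbaaabbb')
  13 → (15, 'baaabbb')
  14 → (3, 'baababbaaaabbaaabbb')
  15 → (1, 'babaababbaaaabbaaabbb')
  16 → (6, 'babbaaaabbaaabbb')
  17 → (20, 'bb')
  18 → (8, 'bbaaaabbaaabbb')
  19 → (14, 'bbaaabbb')
  20 → (0, 'bbabaababbaaaabbaaabbb')
  21 → (19, 'bbb')

SA = [10, 11, 16, 4, 12, 17, 2, 5, 7, 13, 18, 21, 9, 15, 3, 1, 6, 20, 8, 14, 0, 19]
rank  pair      lcp
   1  s[10:],s[11:]  3  'aaa'
   2  s[11:],s[16:]  5  'aaabb'
   3  s[16:],s[4:]  2  'aa'
   4  s[4:],s[12:]  3  'aab'
   5  s[12:],s[17:]  4  'aabb'
   6  s[17:],s[2:]  1  'a'
   7  s[2:],s[5:]  3  'aba'
   8  s[5:],s[7:]  2  'ab'
   9  s[7:],s[13:]  6  'abbaaa'
  10  s[13:],s[18:]  3  'abb'
  11  s[18:],s[21:]  0  ''
  12  s[21:],s[9:]  1  'b'
  13  s[9:],s[15:]  4  'baaa'
  14  s[15:],s[3:]  3  'baa'
  15  s[3:],s[1:]  2  'ba'
  16  s[1:],s[6:]  3  'bab'
  17  s[6:],s[20:]  1  'b'
  18  s[20:],s[8:]  2  'bb'
  19  s[8:],s[14:]  5  'bbaaa'
  20  s[14:],s[0:]  3  'bba'
  21  s[0:],s[19:]  2  'bb'

[0, 3, 5, 2, 3, 4, 1, 3, 2, 6, 3, 0, 1, 4, 3, 2, 3, 1, 2, 5, 3, 2]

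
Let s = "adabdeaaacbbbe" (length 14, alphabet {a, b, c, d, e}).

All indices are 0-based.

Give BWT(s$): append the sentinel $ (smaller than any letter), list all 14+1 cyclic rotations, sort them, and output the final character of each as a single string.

rank  rotation         last
    0  $adabdeaaacbbbe  e
    1  aaacbbbe$adabde  e
    2  aacbbbe$adabdea  a
    3  abdeaaacbbbe$ad  d
    4  acbbbe$adabdeaa  a
    5  adabdeaaacbbbe$  $
    6  bbbe$adabdeaaac  c
    7  bbe$adabdeaaacb  b
    8  bdeaaacbbbe$ada  a
    9  be$adabdeaaacbb  b
   10  cbbbe$adabdeaaa  a
   11  dabdeaaacbbbe$a  a
   12  deaaacbbbe$adab  b
   13  e$adabdeaaacbbb  b
   14  eaaacbbbe$adabd  d

eeada$cbabaabbd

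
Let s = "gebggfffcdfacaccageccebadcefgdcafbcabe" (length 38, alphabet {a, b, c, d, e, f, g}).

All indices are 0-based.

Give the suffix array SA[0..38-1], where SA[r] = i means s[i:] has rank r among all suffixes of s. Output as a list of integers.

[35, 11, 13, 23, 31, 16, 22, 33, 36, 2, 34, 12, 30, 15, 14, 19, 8, 20, 25, 29, 24, 9, 37, 21, 1, 18, 26, 10, 32, 7, 6, 5, 27, 28, 0, 17, 4, 3]

rank | idx | suffix
   0 |  35 | abe
   1 |  11 | acaccageccebadcefgdcafbcabe
   2 |  13 | accageccebadcefgdcafbcabe
   3 |  23 | adcefgdcafbcabe
   4 |  31 | afbcabe
   5 |  16 | ageccebadcefgdcafbcabe
   6 |  22 | badcefgdcafbcabe
   7 |  33 | bcabe
   8 |  36 | be
   9 |   2 | bggfffcdfacaccageccebadcefgdcafbcabe
  10 |  34 | cabe
  11 |  12 | caccageccebadcefgdcafbcabe
  12 |  30 | cafbcabe
  13 |  15 | cageccebadcefgdcafbcabe
  14 |  14 | ccageccebadcefgdcafbcabe
  15 |  19 | ccebadcefgdcafbcabe
  16 |   8 | cdfacaccageccebadcefgdcafbcabe
  17 |  20 | cebadcefgdcafbcabe
  18 |  25 | cefgdcafbcabe
  19 |  29 | dcafbcabe
  20 |  24 | dcefgdcafbcabe
  21 |   9 | dfacaccageccebadcefgdcafbcabe
  22 |  37 | e
  23 |  21 | ebadcefgdcafbcabe
  24 |   1 | ebggfffcdfacaccageccebadcefgdcafbcabe
  25 |  18 | eccebadcefgdcafbcabe
  26 |  26 | efgdcafbcabe
  27 |  10 | facaccageccebadcefgdcafbcabe
  28 |  32 | fbcabe
  29 |   7 | fcdfacaccageccebadcefgdcafbcabe
  30 |   6 | ffcdfacaccageccebadcefgdcafbcabe
  31 |   5 | fffcdfacaccageccebadcefgdcafbcabe
  32 |  27 | fgdcafbcabe
  33 |  28 | gdcafbcabe
  34 |   0 | gebggfffcdfacaccageccebadcefgdcafbcabe
  35 |  17 | geccebadcefgdcafbcabe
  36 |   4 | gfffcdfacaccageccebadcefgdcafbcabe
  37 |   3 | ggfffcdfacaccageccebadcefgdcafbcabe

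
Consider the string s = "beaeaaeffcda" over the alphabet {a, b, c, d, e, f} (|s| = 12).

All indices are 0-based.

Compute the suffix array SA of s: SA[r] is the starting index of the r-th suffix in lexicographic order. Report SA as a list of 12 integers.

rank | idx | suffix
   0 |  11 | a
   1 |   4 | aaeffcda
   2 |   2 | aeaaeffcda
   3 |   5 | aeffcda
   4 |   0 | beaeaaeffcda
   5 |   9 | cda
   6 |  10 | da
   7 |   3 | eaaeffcda
   8 |   1 | eaeaaeffcda
   9 |   6 | effcda
  10 |   8 | fcda
  11 |   7 | ffcda

[11, 4, 2, 5, 0, 9, 10, 3, 1, 6, 8, 7]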